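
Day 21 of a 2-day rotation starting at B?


Shifts: A, B
Start: B (index 1)
Day 21: (1 + 21 - 1) mod 2
= 21 mod 2
= 1
Index 1 → shift B

Shift B


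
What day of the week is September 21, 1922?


Zeller's congruence:
q=21, m=9, k=22, j=19
h = (21 + ⌊13×10/5⌋ + 22 + ⌊22/4⌋ + ⌊19/4⌋ - 2×19) mod 7
= (21 + 26 + 22 + 5 + 4 - 38) mod 7
= 40 mod 7 = 5
h=5 → Thursday

Thursday


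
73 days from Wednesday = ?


Start: Wednesday (index 2)
(2 + 73) mod 7
= 75 mod 7
= 5
Index 5 → Saturday

Saturday


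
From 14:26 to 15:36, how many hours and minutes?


End time in minutes: 15×60 + 36 = 936
Start time in minutes: 14×60 + 26 = 866
Difference = 936 - 866 = 70 minutes
= 1 hours 10 minutes

1h 10m


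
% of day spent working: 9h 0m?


Time: 540 minutes
Day: 1440 minutes
Percentage = (540/1440) × 100 = 37.5%

37.5%


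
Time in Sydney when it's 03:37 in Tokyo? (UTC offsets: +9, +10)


04:37

Time difference = UTC+10 - UTC+9 = +1 hours
New hour = (3 + 1) mod 24
= 4 mod 24 = 4
Minutes unchanged → 04:37


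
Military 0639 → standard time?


6:39 AM

Hour: 6
6 < 12 → AM


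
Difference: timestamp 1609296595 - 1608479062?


817533 seconds (227.1 hours / 9.46 days)

Difference = 1609296595 - 1608479062 = 817533 seconds
In hours: 817533 / 3600 ≈ 227.1
In days: 817533 / 86400 ≈ 9.46


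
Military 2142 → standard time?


9:42 PM

Hour: 21
21 - 12 = 9 → PM


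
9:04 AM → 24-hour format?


Input: 9:04 AM
AM hour stays: 9

09:04


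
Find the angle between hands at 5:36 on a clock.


Hour hand = 5×30 + 36×0.5 = 168.0°
Minute hand = 36×6 = 216°
Difference = |168.0 - 216| = 48.0°

48.0°


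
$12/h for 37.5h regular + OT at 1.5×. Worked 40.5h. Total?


Regular: 37.5h × $12 = $450.00
Overtime: 40.5 - 37.5 = 3.0h
OT pay: 3.0h × $12 × 1.5 = $54.00
Total = $450.00 + $54.00 = $504.00

$504.00


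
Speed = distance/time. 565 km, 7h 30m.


Distance: 565 km
Time: 7h 30m = 450 min = 450/60 = 15/2 hours
Speed = 565 ÷ (15/2) = 565 × 2 / 15 = 1130/15 ≈ 75.3 km/h

75.3 km/h


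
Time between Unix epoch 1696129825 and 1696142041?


Difference = 1696142041 - 1696129825 = 12216 seconds
In hours: 12216 / 3600 ≈ 3.4
In days: 12216 / 86400 ≈ 0.14

12216 seconds (3.4 hours / 0.14 days)


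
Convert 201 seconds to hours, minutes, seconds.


Hours: 201 ÷ 3600 = 0 remainder 201
Minutes: 201 ÷ 60 = 3 remainder 21
Seconds: 21

0h 3m 21s


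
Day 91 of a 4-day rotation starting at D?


Shifts: A, B, C, D
Start: D (index 3)
Day 91: (3 + 91 - 1) mod 4
= 93 mod 4
= 1
Index 1 → shift B

Shift B


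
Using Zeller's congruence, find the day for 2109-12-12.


Thursday

Zeller's congruence:
q=12, m=12, k=9, j=21
h = (12 + ⌊13×13/5⌋ + 9 + ⌊9/4⌋ + ⌊21/4⌋ - 2×21) mod 7
= (12 + 33 + 9 + 2 + 5 - 42) mod 7
= 19 mod 7 = 5
h=5 → Thursday


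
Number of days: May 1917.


Month: May (month 5)
May has 31 days

31 days


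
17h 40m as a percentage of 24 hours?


Total minutes: 17×60 + 40 = 1060
Day = 24×60 = 1440 minutes
Fraction = 1060/1440 ≈ 0.7361
As a percentage: 1060/1440 × 100 ≈ 73.61%

0.7361 (73.61%)


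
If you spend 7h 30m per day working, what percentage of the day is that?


Time: 450 minutes
Day: 1440 minutes
Percentage = (450/1440) × 100 ≈ 31.3%

31.3%


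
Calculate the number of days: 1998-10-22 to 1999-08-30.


From October 22, 1998 to August 30, 1999
Rest of October 1998: 31 - 22 = 9
Full months: November 30, December 31, January 31, February 1999 28, March 31, April 30, May 31, June 30, July 31
Days into August 1999: 30
Total = 9 + 30 + 31 + 31 + 28 + 31 + 30 + 31 + 30 + 31 + 30 = 312 days

312 days


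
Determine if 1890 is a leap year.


No

Rules: divisible by 4 AND (not by 100 OR by 400)
1890 ÷ 4 = 472 remainder 2 → not divisible by 4
Not divisible by 4 → not a leap year


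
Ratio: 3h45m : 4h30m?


Duration 1: 225 minutes
Duration 2: 270 minutes
Ratio = 225:270
GCD = 45
Simplified = 5:6
As a decimal: 5/6 ≈ 0.83

5:6 (0.83)


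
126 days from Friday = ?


Start: Friday (index 4)
(4 + 126) mod 7
= 130 mod 7
= 4
Index 4 → Friday

Friday


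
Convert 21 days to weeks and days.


3 weeks 0 days

Weeks: 21 ÷ 7 = 3 remainder 0


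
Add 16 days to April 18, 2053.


Start: April 18, 2053
Add 16 days
April 18 → May 1: 30 - 18 + 1 = 13 days (16 - 13 = 3 left)
May 1 + 3 = May 4, 2053

May 4, 2053


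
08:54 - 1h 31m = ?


07:23

Start: 534 minutes from midnight
Subtract: 91 minutes
Remaining: 534 - 91 = 443
Hours: 7, Minutes: 23


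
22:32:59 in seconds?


81179 seconds

Hours: 22 × 3600 = 79200
Minutes: 32 × 60 = 1920
Seconds: 59
Total = 79200 + 1920 + 59 = 81179


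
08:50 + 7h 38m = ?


16:28

Start: 530 minutes from midnight
Add: 458 minutes
Total: 988 minutes
Hours: 988 ÷ 60 = 16 remainder 28


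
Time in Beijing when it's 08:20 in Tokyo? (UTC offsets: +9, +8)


Time difference = UTC+8 - UTC+9 = -1 hours
New hour = (8 -1) mod 24
= 7 mod 24 = 7
Minutes unchanged → 07:20

07:20


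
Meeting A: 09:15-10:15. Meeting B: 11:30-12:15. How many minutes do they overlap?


Meeting A: 555-615 (in minutes from midnight)
Meeting B: 690-735
Overlap start = max(555, 690) = 690
Overlap end = min(615, 735) = 615
Overlap = max(0, 615 - 690) = 0 min

0 minutes


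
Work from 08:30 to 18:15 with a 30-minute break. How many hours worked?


Total time = (18×60+15) - (8×60+30)
= 1095 - 510 = 585 min
Minus break: 585 - 30 = 555 min
= 9h 15m

9h 15m (555 minutes)


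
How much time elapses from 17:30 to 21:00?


3h 30m

End time in minutes: 21×60 + 0 = 1260
Start time in minutes: 17×60 + 30 = 1050
Difference = 1260 - 1050 = 210 minutes
= 3 hours 30 minutes


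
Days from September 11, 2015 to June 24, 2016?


From September 11, 2015 to June 24, 2016
Rest of September 2015: 30 - 11 = 19
Full months: October 31, November 30, December 31, January 31, February 2016 29, March 31, April 30, May 31
Days into June 2016: 24
Total = 19 + 31 + 30 + 31 + 31 + 29 + 31 + 30 + 31 + 24 = 287 days

287 days


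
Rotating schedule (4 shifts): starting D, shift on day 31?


Shifts: A, B, C, D
Start: D (index 3)
Day 31: (3 + 31 - 1) mod 4
= 33 mod 4
= 1
Index 1 → shift B

Shift B


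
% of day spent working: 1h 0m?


Time: 60 minutes
Day: 1440 minutes
Percentage = (60/1440) × 100 ≈ 4.2%

4.2%


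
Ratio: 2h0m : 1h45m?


Duration 1: 120 minutes
Duration 2: 105 minutes
Ratio = 120:105
GCD = 15
Simplified = 8:7
As a decimal: 8/7 ≈ 1.14

8:7 (1.14)


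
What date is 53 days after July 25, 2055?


September 16, 2055

Start: July 25, 2055
Add 53 days
July 25 → August 1: 31 - 25 + 1 = 7 days (53 - 7 = 46 left)
August 1 → September 1: 31 - 1 + 1 = 31 days (46 - 31 = 15 left)
September 1 + 15 = September 16, 2055


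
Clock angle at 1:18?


69.0°

Hour hand = 1×30 + 18×0.5 = 39.0°
Minute hand = 18×6 = 108°
Difference = |39.0 - 108| = 69.0°


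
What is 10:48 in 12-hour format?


Hour: 10
10 < 12 → AM

10:48 AM


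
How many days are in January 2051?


31 days

Month: January (month 1)
January has 31 days


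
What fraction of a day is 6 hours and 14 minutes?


0.2597 (25.97%)

Total minutes: 6×60 + 14 = 374
Day = 24×60 = 1440 minutes
Fraction = 374/1440 ≈ 0.2597
As a percentage: 374/1440 × 100 ≈ 25.97%


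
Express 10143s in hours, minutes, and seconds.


Hours: 10143 ÷ 3600 = 2 remainder 2943
Minutes: 2943 ÷ 60 = 49 remainder 3
Seconds: 3

2h 49m 3s


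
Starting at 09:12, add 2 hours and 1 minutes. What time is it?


11:13

Start: 552 minutes from midnight
Add: 121 minutes
Total: 673 minutes
Hours: 673 ÷ 60 = 11 remainder 13


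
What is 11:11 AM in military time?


11:11

Input: 11:11 AM
AM hour stays: 11


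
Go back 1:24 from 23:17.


21:53

Start: 1397 minutes from midnight
Subtract: 84 minutes
Remaining: 1397 - 84 = 1313
Hours: 21, Minutes: 53


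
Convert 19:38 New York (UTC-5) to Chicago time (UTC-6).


Time difference = UTC-6 - UTC-5 = -1 hours
New hour = (19 -1) mod 24
= 18 mod 24 = 18
Minutes unchanged → 18:38

18:38


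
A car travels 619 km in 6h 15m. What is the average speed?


99.0 km/h

Distance: 619 km
Time: 6h 15m = 375 min = 375/60 = 25/4 hours
Speed = 619 ÷ (25/4) = 619 × 4 / 25 = 2476/25 ≈ 99.0 km/h


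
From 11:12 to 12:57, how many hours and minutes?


1h 45m

End time in minutes: 12×60 + 57 = 777
Start time in minutes: 11×60 + 12 = 672
Difference = 777 - 672 = 105 minutes
= 1 hours 45 minutes


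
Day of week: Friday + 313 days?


Wednesday

Start: Friday (index 4)
(4 + 313) mod 7
= 317 mod 7
= 2
Index 2 → Wednesday


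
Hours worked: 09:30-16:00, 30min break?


Total time = (16×60+0) - (9×60+30)
= 960 - 570 = 390 min
Minus break: 390 - 30 = 360 min
= 6h 0m

6h 0m (360 minutes)


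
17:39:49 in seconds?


Hours: 17 × 3600 = 61200
Minutes: 39 × 60 = 2340
Seconds: 49
Total = 61200 + 2340 + 49 = 63589

63589 seconds


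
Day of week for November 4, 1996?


Zeller's congruence:
q=4, m=11, k=96, j=19
h = (4 + ⌊13×12/5⌋ + 96 + ⌊96/4⌋ + ⌊19/4⌋ - 2×19) mod 7
= (4 + 31 + 96 + 24 + 4 - 38) mod 7
= 121 mod 7 = 2
h=2 → Monday

Monday


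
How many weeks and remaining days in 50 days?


7 weeks 1 days

Weeks: 50 ÷ 7 = 7 remainder 1


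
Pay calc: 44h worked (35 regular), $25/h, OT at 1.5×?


Regular: 35h × $25 = $875.00
Overtime: 44 - 35 = 9h
OT pay: 9h × $25 × 1.5 = $337.50
Total = $875.00 + $337.50 = $1212.50

$1212.50


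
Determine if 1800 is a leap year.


Rules: divisible by 4 AND (not by 100 OR by 400)
1800 ÷ 4 = 450 exactly → divisible by 4
1800 ÷ 100 = 18 exactly → divisible by 100
1800 ÷ 400 = 4 remainder 200 → not divisible by 400
Divisible by 100 but not by 400 → not a leap year

No


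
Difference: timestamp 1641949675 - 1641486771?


Difference = 1641949675 - 1641486771 = 462904 seconds
In hours: 462904 / 3600 ≈ 128.6
In days: 462904 / 86400 ≈ 5.36

462904 seconds (128.6 hours / 5.36 days)


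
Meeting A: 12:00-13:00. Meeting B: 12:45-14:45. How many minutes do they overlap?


15 minutes

Meeting A: 720-780 (in minutes from midnight)
Meeting B: 765-885
Overlap start = max(720, 765) = 765
Overlap end = min(780, 885) = 780
Overlap = max(0, 780 - 765) = 15 min


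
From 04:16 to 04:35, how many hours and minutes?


End time in minutes: 4×60 + 35 = 275
Start time in minutes: 4×60 + 16 = 256
Difference = 275 - 256 = 19 minutes
= 0 hours 19 minutes

0h 19m


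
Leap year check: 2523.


No

Rules: divisible by 4 AND (not by 100 OR by 400)
2523 ÷ 4 = 630 remainder 3 → not divisible by 4
Not divisible by 4 → not a leap year


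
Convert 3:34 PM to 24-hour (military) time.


15:34

Input: 3:34 PM
PM: 3 + 12 = 15


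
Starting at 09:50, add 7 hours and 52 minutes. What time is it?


Start: 590 minutes from midnight
Add: 472 minutes
Total: 1062 minutes
Hours: 1062 ÷ 60 = 17 remainder 42

17:42


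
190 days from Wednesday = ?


Start: Wednesday (index 2)
(2 + 190) mod 7
= 192 mod 7
= 3
Index 3 → Thursday

Thursday


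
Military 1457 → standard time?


2:57 PM

Hour: 14
14 - 12 = 2 → PM


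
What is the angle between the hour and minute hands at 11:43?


93.5°

Hour hand = 11×30 + 43×0.5 = 351.5°
Minute hand = 43×6 = 258°
Difference = |351.5 - 258| = 93.5°


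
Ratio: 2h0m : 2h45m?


8:11 (0.73)

Duration 1: 120 minutes
Duration 2: 165 minutes
Ratio = 120:165
GCD = 15
Simplified = 8:11
As a decimal: 8/11 ≈ 0.73


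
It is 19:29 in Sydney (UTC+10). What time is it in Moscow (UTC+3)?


12:29

Time difference = UTC+3 - UTC+10 = -7 hours
New hour = (19 -7) mod 24
= 12 mod 24 = 12
Minutes unchanged → 12:29


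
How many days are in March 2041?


Month: March (month 3)
March has 31 days

31 days


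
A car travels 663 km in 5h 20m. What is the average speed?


124.3 km/h

Distance: 663 km
Time: 5h 20m = 320 min = 320/60 = 16/3 hours
Speed = 663 ÷ (16/3) = 663 × 3 / 16 = 1989/16 ≈ 124.3 km/h


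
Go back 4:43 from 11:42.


06:59

Start: 702 minutes from midnight
Subtract: 283 minutes
Remaining: 702 - 283 = 419
Hours: 6, Minutes: 59


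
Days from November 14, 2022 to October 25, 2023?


345 days

From November 14, 2022 to October 25, 2023
Rest of November 2022: 30 - 14 = 16
Full months: December 31, January 31, February 2023 28, March 31, April 30, May 31, June 30, July 31, August 31, September 30
Days into October 2023: 25
Total = 16 + 31 + 31 + 28 + 31 + 30 + 31 + 30 + 31 + 31 + 30 + 25 = 345 days


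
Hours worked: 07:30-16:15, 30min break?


8h 15m (495 minutes)

Total time = (16×60+15) - (7×60+30)
= 975 - 450 = 525 min
Minus break: 525 - 30 = 495 min
= 8h 15m


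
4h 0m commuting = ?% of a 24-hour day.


16.7%

Time: 240 minutes
Day: 1440 minutes
Percentage = (240/1440) × 100 ≈ 16.7%


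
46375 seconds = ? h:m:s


12h 52m 55s

Hours: 46375 ÷ 3600 = 12 remainder 3175
Minutes: 3175 ÷ 60 = 52 remainder 55
Seconds: 55


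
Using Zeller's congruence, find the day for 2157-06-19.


Zeller's congruence:
q=19, m=6, k=57, j=21
h = (19 + ⌊13×7/5⌋ + 57 + ⌊57/4⌋ + ⌊21/4⌋ - 2×21) mod 7
= (19 + 18 + 57 + 14 + 5 - 42) mod 7
= 71 mod 7 = 1
h=1 → Sunday

Sunday


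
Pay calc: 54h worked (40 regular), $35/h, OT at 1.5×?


$2135.00

Regular: 40h × $35 = $1400.00
Overtime: 54 - 40 = 14h
OT pay: 14h × $35 × 1.5 = $735.00
Total = $1400.00 + $735.00 = $2135.00


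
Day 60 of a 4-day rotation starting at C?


Shift B

Shifts: A, B, C, D
Start: C (index 2)
Day 60: (2 + 60 - 1) mod 4
= 61 mod 4
= 1
Index 1 → shift B


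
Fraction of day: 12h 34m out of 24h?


Total minutes: 12×60 + 34 = 754
Day = 24×60 = 1440 minutes
Fraction = 754/1440 ≈ 0.5236
As a percentage: 754/1440 × 100 ≈ 52.36%

0.5236 (52.36%)


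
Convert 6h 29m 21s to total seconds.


Hours: 6 × 3600 = 21600
Minutes: 29 × 60 = 1740
Seconds: 21
Total = 21600 + 1740 + 21 = 23361

23361 seconds


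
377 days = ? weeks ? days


Weeks: 377 ÷ 7 = 53 remainder 6

53 weeks 6 days


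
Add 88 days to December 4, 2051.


Start: December 4, 2051
Add 88 days
December 4 → January 1: 31 - 4 + 1 = 28 days (88 - 28 = 60 left)
January 1 → February 1: 31 - 1 + 1 = 31 days (60 - 31 = 29 left)
February 1 → March 1: 29 - 1 + 1 = 29 days (29 - 29 = 0 left)
Land exactly on March 1, 2052

March 1, 2052


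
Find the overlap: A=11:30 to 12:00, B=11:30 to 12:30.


30 minutes

Meeting A: 690-720 (in minutes from midnight)
Meeting B: 690-750
Overlap start = max(690, 690) = 690
Overlap end = min(720, 750) = 720
Overlap = max(0, 720 - 690) = 30 min


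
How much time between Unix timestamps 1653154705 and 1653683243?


Difference = 1653683243 - 1653154705 = 528538 seconds
In hours: 528538 / 3600 ≈ 146.8
In days: 528538 / 86400 ≈ 6.12

528538 seconds (146.8 hours / 6.12 days)


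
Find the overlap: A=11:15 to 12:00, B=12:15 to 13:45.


0 minutes

Meeting A: 675-720 (in minutes from midnight)
Meeting B: 735-825
Overlap start = max(675, 735) = 735
Overlap end = min(720, 825) = 720
Overlap = max(0, 720 - 735) = 0 min


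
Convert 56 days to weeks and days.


Weeks: 56 ÷ 7 = 8 remainder 0

8 weeks 0 days


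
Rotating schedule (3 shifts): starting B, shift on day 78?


Shifts: A, B, C
Start: B (index 1)
Day 78: (1 + 78 - 1) mod 3
= 78 mod 3
= 0
Index 0 → shift A

Shift A


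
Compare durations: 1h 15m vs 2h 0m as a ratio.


5:8 (0.63)

Duration 1: 75 minutes
Duration 2: 120 minutes
Ratio = 75:120
GCD = 15
Simplified = 5:8
As a decimal: 5/8 ≈ 0.63


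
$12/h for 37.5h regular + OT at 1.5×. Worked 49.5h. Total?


Regular: 37.5h × $12 = $450.00
Overtime: 49.5 - 37.5 = 12.0h
OT pay: 12.0h × $12 × 1.5 = $216.00
Total = $450.00 + $216.00 = $666.00

$666.00


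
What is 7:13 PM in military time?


Input: 7:13 PM
PM: 7 + 12 = 19

19:13


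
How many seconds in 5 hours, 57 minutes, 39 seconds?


Hours: 5 × 3600 = 18000
Minutes: 57 × 60 = 3420
Seconds: 39
Total = 18000 + 3420 + 39 = 21459

21459 seconds


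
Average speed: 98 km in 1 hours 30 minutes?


65.3 km/h

Distance: 98 km
Time: 1h 30m = 90 min = 90/60 = 3/2 hours
Speed = 98 ÷ (3/2) = 98 × 2 / 3 = 196/3 ≈ 65.3 km/h


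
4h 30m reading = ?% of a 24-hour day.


Time: 270 minutes
Day: 1440 minutes
Percentage = (270/1440) × 100 ≈ 18.8%

18.8%


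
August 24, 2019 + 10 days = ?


Start: August 24, 2019
Add 10 days
August 24 → September 1: 31 - 24 + 1 = 8 days (10 - 8 = 2 left)
September 1 + 2 = September 3, 2019

September 3, 2019


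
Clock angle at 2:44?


Hour hand = 2×30 + 44×0.5 = 82.0°
Minute hand = 44×6 = 264°
Difference = |82.0 - 264| = 182.0°
Since > 180°: 360 - 182.0 = 178.0°

178.0°


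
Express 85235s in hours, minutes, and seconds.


Hours: 85235 ÷ 3600 = 23 remainder 2435
Minutes: 2435 ÷ 60 = 40 remainder 35
Seconds: 35

23h 40m 35s


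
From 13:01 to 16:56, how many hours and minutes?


End time in minutes: 16×60 + 56 = 1016
Start time in minutes: 13×60 + 1 = 781
Difference = 1016 - 781 = 235 minutes
= 3 hours 55 minutes

3h 55m


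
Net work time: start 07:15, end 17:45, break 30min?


Total time = (17×60+45) - (7×60+15)
= 1065 - 435 = 630 min
Minus break: 630 - 30 = 600 min
= 10h 0m

10h 0m (600 minutes)


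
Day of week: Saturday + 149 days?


Start: Saturday (index 5)
(5 + 149) mod 7
= 154 mod 7
= 0
Index 0 → Monday

Monday


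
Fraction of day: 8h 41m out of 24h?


Total minutes: 8×60 + 41 = 521
Day = 24×60 = 1440 minutes
Fraction = 521/1440 ≈ 0.3618
As a percentage: 521/1440 × 100 ≈ 36.18%

0.3618 (36.18%)


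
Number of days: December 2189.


Month: December (month 12)
December has 31 days

31 days


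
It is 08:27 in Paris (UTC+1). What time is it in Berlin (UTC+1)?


Time difference = UTC+1 - UTC+1 = +0 hours
New hour = (8 + 0) mod 24
= 8 mod 24 = 8
Minutes unchanged → 08:27

08:27


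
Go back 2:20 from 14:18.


11:58

Start: 858 minutes from midnight
Subtract: 140 minutes
Remaining: 858 - 140 = 718
Hours: 11, Minutes: 58


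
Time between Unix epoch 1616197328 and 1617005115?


Difference = 1617005115 - 1616197328 = 807787 seconds
In hours: 807787 / 3600 ≈ 224.4
In days: 807787 / 86400 ≈ 9.35

807787 seconds (224.4 hours / 9.35 days)


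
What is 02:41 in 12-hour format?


2:41 AM

Hour: 2
2 < 12 → AM


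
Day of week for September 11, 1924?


Zeller's congruence:
q=11, m=9, k=24, j=19
h = (11 + ⌊13×10/5⌋ + 24 + ⌊24/4⌋ + ⌊19/4⌋ - 2×19) mod 7
= (11 + 26 + 24 + 6 + 4 - 38) mod 7
= 33 mod 7 = 5
h=5 → Thursday

Thursday


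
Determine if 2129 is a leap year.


Rules: divisible by 4 AND (not by 100 OR by 400)
2129 ÷ 4 = 532 remainder 1 → not divisible by 4
Not divisible by 4 → not a leap year

No


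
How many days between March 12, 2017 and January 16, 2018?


310 days

From March 12, 2017 to January 16, 2018
Rest of March 2017: 31 - 12 = 19
Full months: April 30, May 31, June 30, July 31, August 31, September 30, October 31, November 30, December 31
Days into January 2018: 16
Total = 19 + 30 + 31 + 30 + 31 + 31 + 30 + 31 + 30 + 31 + 16 = 310 days


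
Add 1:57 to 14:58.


Start: 898 minutes from midnight
Add: 117 minutes
Total: 1015 minutes
Hours: 1015 ÷ 60 = 16 remainder 55

16:55


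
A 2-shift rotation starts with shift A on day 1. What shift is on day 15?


Shift A

Shifts: A, B
Start: A (index 0)
Day 15: (0 + 15 - 1) mod 2
= 14 mod 2
= 0
Index 0 → shift A


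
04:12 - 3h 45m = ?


Start: 252 minutes from midnight
Subtract: 225 minutes
Remaining: 252 - 225 = 27
Hours: 0, Minutes: 27

00:27


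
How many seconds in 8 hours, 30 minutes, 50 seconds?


30650 seconds

Hours: 8 × 3600 = 28800
Minutes: 30 × 60 = 1800
Seconds: 50
Total = 28800 + 1800 + 50 = 30650


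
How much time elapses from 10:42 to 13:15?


2h 33m

End time in minutes: 13×60 + 15 = 795
Start time in minutes: 10×60 + 42 = 642
Difference = 795 - 642 = 153 minutes
= 2 hours 33 minutes


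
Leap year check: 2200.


No

Rules: divisible by 4 AND (not by 100 OR by 400)
2200 ÷ 4 = 550 exactly → divisible by 4
2200 ÷ 100 = 22 exactly → divisible by 100
2200 ÷ 400 = 5 remainder 200 → not divisible by 400
Divisible by 100 but not by 400 → not a leap year


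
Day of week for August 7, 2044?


Sunday

Zeller's congruence:
q=7, m=8, k=44, j=20
h = (7 + ⌊13×9/5⌋ + 44 + ⌊44/4⌋ + ⌊20/4⌋ - 2×20) mod 7
= (7 + 23 + 44 + 11 + 5 - 40) mod 7
= 50 mod 7 = 1
h=1 → Sunday


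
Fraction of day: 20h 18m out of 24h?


0.8458 (84.58%)

Total minutes: 20×60 + 18 = 1218
Day = 24×60 = 1440 minutes
Fraction = 1218/1440 ≈ 0.8458
As a percentage: 1218/1440 × 100 ≈ 84.58%


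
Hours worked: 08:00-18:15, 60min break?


9h 15m (555 minutes)

Total time = (18×60+15) - (8×60+0)
= 1095 - 480 = 615 min
Minus break: 615 - 60 = 555 min
= 9h 15m


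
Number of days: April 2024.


Month: April (month 4)
April has 30 days

30 days


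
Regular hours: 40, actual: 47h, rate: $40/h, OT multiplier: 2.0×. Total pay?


$2160.00

Regular: 40h × $40 = $1600.00
Overtime: 47 - 40 = 7h
OT pay: 7h × $40 × 2.0 = $560.00
Total = $1600.00 + $560.00 = $2160.00


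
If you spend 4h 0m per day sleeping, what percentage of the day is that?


16.7%

Time: 240 minutes
Day: 1440 minutes
Percentage = (240/1440) × 100 ≈ 16.7%


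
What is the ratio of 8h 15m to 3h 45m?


Duration 1: 495 minutes
Duration 2: 225 minutes
Ratio = 495:225
GCD = 45
Simplified = 11:5
As a decimal: 11/5 = 2.20

11:5 (2.20)


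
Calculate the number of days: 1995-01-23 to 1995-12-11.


From January 23, 1995 to December 11, 1995
Rest of January 1995: 31 - 23 = 8
Full months: February 1995 28, March 31, April 30, May 31, June 30, July 31, August 31, September 30, October 31, November 30
Days into December 1995: 11
Total = 8 + 28 + 31 + 30 + 31 + 30 + 31 + 31 + 30 + 31 + 30 + 11 = 322 days

322 days


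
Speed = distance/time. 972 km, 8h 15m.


117.8 km/h

Distance: 972 km
Time: 8h 15m = 495 min = 495/60 = 33/4 hours
Speed = 972 ÷ (33/4) = 972 × 4 / 33 = 3888/33 ≈ 117.8 km/h


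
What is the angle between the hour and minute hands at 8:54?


Hour hand = 8×30 + 54×0.5 = 267.0°
Minute hand = 54×6 = 324°
Difference = |267.0 - 324| = 57.0°

57.0°


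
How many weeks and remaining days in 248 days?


Weeks: 248 ÷ 7 = 35 remainder 3

35 weeks 3 days


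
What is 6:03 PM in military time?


18:03

Input: 6:03 PM
PM: 6 + 12 = 18


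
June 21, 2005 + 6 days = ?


Start: June 21, 2005
Add 6 days
June 21 + 6 = June 27, 2005

June 27, 2005


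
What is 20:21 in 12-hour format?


8:21 PM

Hour: 20
20 - 12 = 8 → PM


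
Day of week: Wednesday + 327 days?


Monday

Start: Wednesday (index 2)
(2 + 327) mod 7
= 329 mod 7
= 0
Index 0 → Monday


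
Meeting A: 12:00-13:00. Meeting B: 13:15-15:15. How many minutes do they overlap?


0 minutes

Meeting A: 720-780 (in minutes from midnight)
Meeting B: 795-915
Overlap start = max(720, 795) = 795
Overlap end = min(780, 915) = 780
Overlap = max(0, 780 - 795) = 0 min


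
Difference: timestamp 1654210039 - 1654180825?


Difference = 1654210039 - 1654180825 = 29214 seconds
In hours: 29214 / 3600 ≈ 8.1
In days: 29214 / 86400 ≈ 0.34

29214 seconds (8.1 hours / 0.34 days)


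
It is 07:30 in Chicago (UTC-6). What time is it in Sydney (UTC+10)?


Time difference = UTC+10 - UTC-6 = +16 hours
New hour = (7 + 16) mod 24
= 23 mod 24 = 23
Minutes unchanged → 23:30

23:30


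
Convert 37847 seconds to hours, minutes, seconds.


10h 30m 47s

Hours: 37847 ÷ 3600 = 10 remainder 1847
Minutes: 1847 ÷ 60 = 30 remainder 47
Seconds: 47


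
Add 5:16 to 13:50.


Start: 830 minutes from midnight
Add: 316 minutes
Total: 1146 minutes
Hours: 1146 ÷ 60 = 19 remainder 6

19:06


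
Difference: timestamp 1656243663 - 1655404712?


838951 seconds (233.0 hours / 9.71 days)

Difference = 1656243663 - 1655404712 = 838951 seconds
In hours: 838951 / 3600 ≈ 233.0
In days: 838951 / 86400 ≈ 9.71


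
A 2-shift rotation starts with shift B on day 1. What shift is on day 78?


Shifts: A, B
Start: B (index 1)
Day 78: (1 + 78 - 1) mod 2
= 78 mod 2
= 0
Index 0 → shift A

Shift A


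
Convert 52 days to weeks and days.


Weeks: 52 ÷ 7 = 7 remainder 3

7 weeks 3 days


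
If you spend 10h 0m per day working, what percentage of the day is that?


41.7%

Time: 600 minutes
Day: 1440 minutes
Percentage = (600/1440) × 100 ≈ 41.7%


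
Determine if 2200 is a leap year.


No

Rules: divisible by 4 AND (not by 100 OR by 400)
2200 ÷ 4 = 550 exactly → divisible by 4
2200 ÷ 100 = 22 exactly → divisible by 100
2200 ÷ 400 = 5 remainder 200 → not divisible by 400
Divisible by 100 but not by 400 → not a leap year


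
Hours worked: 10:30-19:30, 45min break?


8h 15m (495 minutes)

Total time = (19×60+30) - (10×60+30)
= 1170 - 630 = 540 min
Minus break: 540 - 45 = 495 min
= 8h 15m


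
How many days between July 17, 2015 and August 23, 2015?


From July 17, 2015 to August 23, 2015
Rest of July 2015: 31 - 17 = 14
Days into August 2015: 23
Total = 14 + 23 = 37 days

37 days


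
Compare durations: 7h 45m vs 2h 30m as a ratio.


Duration 1: 465 minutes
Duration 2: 150 minutes
Ratio = 465:150
GCD = 15
Simplified = 31:10
As a decimal: 31/10 = 3.10

31:10 (3.10)


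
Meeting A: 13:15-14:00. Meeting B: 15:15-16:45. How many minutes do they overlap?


0 minutes

Meeting A: 795-840 (in minutes from midnight)
Meeting B: 915-1005
Overlap start = max(795, 915) = 915
Overlap end = min(840, 1005) = 840
Overlap = max(0, 840 - 915) = 0 min


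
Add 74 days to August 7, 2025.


Start: August 7, 2025
Add 74 days
August 7 → September 1: 31 - 7 + 1 = 25 days (74 - 25 = 49 left)
September 1 → October 1: 30 - 1 + 1 = 30 days (49 - 30 = 19 left)
October 1 + 19 = October 20, 2025

October 20, 2025


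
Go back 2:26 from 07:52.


Start: 472 minutes from midnight
Subtract: 146 minutes
Remaining: 472 - 146 = 326
Hours: 5, Minutes: 26

05:26


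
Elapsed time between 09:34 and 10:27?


0h 53m

End time in minutes: 10×60 + 27 = 627
Start time in minutes: 9×60 + 34 = 574
Difference = 627 - 574 = 53 minutes
= 0 hours 53 minutes


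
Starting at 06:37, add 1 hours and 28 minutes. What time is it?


Start: 397 minutes from midnight
Add: 88 minutes
Total: 485 minutes
Hours: 485 ÷ 60 = 8 remainder 5

08:05


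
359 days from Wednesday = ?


Start: Wednesday (index 2)
(2 + 359) mod 7
= 361 mod 7
= 4
Index 4 → Friday

Friday


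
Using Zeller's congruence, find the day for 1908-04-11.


Zeller's congruence:
q=11, m=4, k=8, j=19
h = (11 + ⌊13×5/5⌋ + 8 + ⌊8/4⌋ + ⌊19/4⌋ - 2×19) mod 7
= (11 + 13 + 8 + 2 + 4 - 38) mod 7
= 0 mod 7 = 0
h=0 → Saturday

Saturday


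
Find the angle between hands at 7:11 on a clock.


149.5°

Hour hand = 7×30 + 11×0.5 = 215.5°
Minute hand = 11×6 = 66°
Difference = |215.5 - 66| = 149.5°


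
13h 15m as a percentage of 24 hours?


Total minutes: 13×60 + 15 = 795
Day = 24×60 = 1440 minutes
Fraction = 795/1440 ≈ 0.5521
As a percentage: 795/1440 × 100 ≈ 55.21%

0.5521 (55.21%)


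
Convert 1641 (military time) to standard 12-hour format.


Hour: 16
16 - 12 = 4 → PM

4:41 PM


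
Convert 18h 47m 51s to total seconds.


Hours: 18 × 3600 = 64800
Minutes: 47 × 60 = 2820
Seconds: 51
Total = 64800 + 2820 + 51 = 67671

67671 seconds


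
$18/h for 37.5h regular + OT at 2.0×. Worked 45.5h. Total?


Regular: 37.5h × $18 = $675.00
Overtime: 45.5 - 37.5 = 8.0h
OT pay: 8.0h × $18 × 2.0 = $288.00
Total = $675.00 + $288.00 = $963.00

$963.00


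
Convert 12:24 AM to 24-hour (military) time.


Input: 12:24 AM
12 AM → 00 (midnight)

00:24


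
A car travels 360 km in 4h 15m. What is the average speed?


Distance: 360 km
Time: 4h 15m = 255 min = 255/60 = 17/4 hours
Speed = 360 ÷ (17/4) = 360 × 4 / 17 = 1440/17 ≈ 84.7 km/h

84.7 km/h


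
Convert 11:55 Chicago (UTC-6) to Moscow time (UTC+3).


20:55

Time difference = UTC+3 - UTC-6 = +9 hours
New hour = (11 + 9) mod 24
= 20 mod 24 = 20
Minutes unchanged → 20:55


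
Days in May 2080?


Month: May (month 5)
May has 31 days

31 days


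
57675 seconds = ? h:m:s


Hours: 57675 ÷ 3600 = 16 remainder 75
Minutes: 75 ÷ 60 = 1 remainder 15
Seconds: 15

16h 1m 15s


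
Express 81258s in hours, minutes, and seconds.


22h 34m 18s

Hours: 81258 ÷ 3600 = 22 remainder 2058
Minutes: 2058 ÷ 60 = 34 remainder 18
Seconds: 18


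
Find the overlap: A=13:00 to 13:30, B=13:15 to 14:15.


Meeting A: 780-810 (in minutes from midnight)
Meeting B: 795-855
Overlap start = max(780, 795) = 795
Overlap end = min(810, 855) = 810
Overlap = max(0, 810 - 795) = 15 min

15 minutes


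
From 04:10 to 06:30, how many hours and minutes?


2h 20m

End time in minutes: 6×60 + 30 = 390
Start time in minutes: 4×60 + 10 = 250
Difference = 390 - 250 = 140 minutes
= 2 hours 20 minutes


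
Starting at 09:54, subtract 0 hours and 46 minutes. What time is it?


09:08

Start: 594 minutes from midnight
Subtract: 46 minutes
Remaining: 594 - 46 = 548
Hours: 9, Minutes: 8


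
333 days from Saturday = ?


Start: Saturday (index 5)
(5 + 333) mod 7
= 338 mod 7
= 2
Index 2 → Wednesday

Wednesday


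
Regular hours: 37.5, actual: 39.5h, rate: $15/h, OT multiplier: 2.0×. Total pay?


Regular: 37.5h × $15 = $562.50
Overtime: 39.5 - 37.5 = 2.0h
OT pay: 2.0h × $15 × 2.0 = $60.00
Total = $562.50 + $60.00 = $622.50

$622.50


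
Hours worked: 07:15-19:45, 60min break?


Total time = (19×60+45) - (7×60+15)
= 1185 - 435 = 750 min
Minus break: 750 - 60 = 690 min
= 11h 30m

11h 30m (690 minutes)


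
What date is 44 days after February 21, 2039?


Start: February 21, 2039
Add 44 days
February 21 → March 1: 28 - 21 + 1 = 8 days (44 - 8 = 36 left)
March 1 → April 1: 31 - 1 + 1 = 31 days (36 - 31 = 5 left)
April 1 + 5 = April 6, 2039

April 6, 2039


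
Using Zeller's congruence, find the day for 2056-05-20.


Zeller's congruence:
q=20, m=5, k=56, j=20
h = (20 + ⌊13×6/5⌋ + 56 + ⌊56/4⌋ + ⌊20/4⌋ - 2×20) mod 7
= (20 + 15 + 56 + 14 + 5 - 40) mod 7
= 70 mod 7 = 0
h=0 → Saturday

Saturday


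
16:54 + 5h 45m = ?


Start: 1014 minutes from midnight
Add: 345 minutes
Total: 1359 minutes
Hours: 1359 ÷ 60 = 22 remainder 39

22:39


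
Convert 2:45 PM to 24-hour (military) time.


14:45

Input: 2:45 PM
PM: 2 + 12 = 14


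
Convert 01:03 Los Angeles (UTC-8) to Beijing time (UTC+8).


17:03

Time difference = UTC+8 - UTC-8 = +16 hours
New hour = (1 + 16) mod 24
= 17 mod 24 = 17
Minutes unchanged → 17:03


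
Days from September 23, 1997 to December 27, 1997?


From September 23, 1997 to December 27, 1997
Rest of September 1997: 30 - 23 = 7
Full months: October 31, November 30
Days into December 1997: 27
Total = 7 + 31 + 30 + 27 = 95 days

95 days


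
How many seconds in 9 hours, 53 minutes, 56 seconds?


Hours: 9 × 3600 = 32400
Minutes: 53 × 60 = 3180
Seconds: 56
Total = 32400 + 3180 + 56 = 35636

35636 seconds


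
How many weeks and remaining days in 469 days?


67 weeks 0 days

Weeks: 469 ÷ 7 = 67 remainder 0


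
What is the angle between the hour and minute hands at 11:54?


33.0°

Hour hand = 11×30 + 54×0.5 = 357.0°
Minute hand = 54×6 = 324°
Difference = |357.0 - 324| = 33.0°


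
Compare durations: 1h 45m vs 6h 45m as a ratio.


7:27 (0.26)

Duration 1: 105 minutes
Duration 2: 405 minutes
Ratio = 105:405
GCD = 15
Simplified = 7:27
As a decimal: 7/27 ≈ 0.26


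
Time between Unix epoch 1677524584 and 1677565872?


41288 seconds (11.5 hours / 0.48 days)

Difference = 1677565872 - 1677524584 = 41288 seconds
In hours: 41288 / 3600 ≈ 11.5
In days: 41288 / 86400 ≈ 0.48


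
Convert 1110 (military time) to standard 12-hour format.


11:10 AM

Hour: 11
11 < 12 → AM


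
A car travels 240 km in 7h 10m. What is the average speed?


33.5 km/h

Distance: 240 km
Time: 7h 10m = 430 min = 430/60 = 43/6 hours
Speed = 240 ÷ (43/6) = 240 × 6 / 43 = 1440/43 ≈ 33.5 km/h


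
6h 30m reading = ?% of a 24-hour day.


27.1%

Time: 390 minutes
Day: 1440 minutes
Percentage = (390/1440) × 100 ≈ 27.1%


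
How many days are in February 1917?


Month: February (month 2)
February: 28 or 29 (leap year)
1917 leap year? No

28 days


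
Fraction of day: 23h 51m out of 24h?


0.9938 (99.38%)

Total minutes: 23×60 + 51 = 1431
Day = 24×60 = 1440 minutes
Fraction = 1431/1440 ≈ 0.9938
As a percentage: 1431/1440 × 100 ≈ 99.38%


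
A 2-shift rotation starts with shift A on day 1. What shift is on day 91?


Shifts: A, B
Start: A (index 0)
Day 91: (0 + 91 - 1) mod 2
= 90 mod 2
= 0
Index 0 → shift A

Shift A


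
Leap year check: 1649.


Rules: divisible by 4 AND (not by 100 OR by 400)
1649 ÷ 4 = 412 remainder 1 → not divisible by 4
Not divisible by 4 → not a leap year

No


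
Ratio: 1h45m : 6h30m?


7:26 (0.27)

Duration 1: 105 minutes
Duration 2: 390 minutes
Ratio = 105:390
GCD = 15
Simplified = 7:26
As a decimal: 7/26 ≈ 0.27


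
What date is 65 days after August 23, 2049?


October 27, 2049

Start: August 23, 2049
Add 65 days
August 23 → September 1: 31 - 23 + 1 = 9 days (65 - 9 = 56 left)
September 1 → October 1: 30 - 1 + 1 = 30 days (56 - 30 = 26 left)
October 1 + 26 = October 27, 2049


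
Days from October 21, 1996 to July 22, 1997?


From October 21, 1996 to July 22, 1997
Rest of October 1996: 31 - 21 = 10
Full months: November 30, December 31, January 31, February 1997 28, March 31, April 30, May 31, June 30
Days into July 1997: 22
Total = 10 + 30 + 31 + 31 + 28 + 31 + 30 + 31 + 30 + 22 = 274 days

274 days


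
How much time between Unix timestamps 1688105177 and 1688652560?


Difference = 1688652560 - 1688105177 = 547383 seconds
In hours: 547383 / 3600 ≈ 152.1
In days: 547383 / 86400 ≈ 6.34

547383 seconds (152.1 hours / 6.34 days)


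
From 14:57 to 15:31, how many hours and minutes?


0h 34m

End time in minutes: 15×60 + 31 = 931
Start time in minutes: 14×60 + 57 = 897
Difference = 931 - 897 = 34 minutes
= 0 hours 34 minutes


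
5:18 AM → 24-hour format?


05:18

Input: 5:18 AM
AM hour stays: 5


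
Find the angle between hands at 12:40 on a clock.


140.0°

Hour hand (12 ≡ 0 on the dial): 0×30 + 40×0.5 = 20.0°
Minute hand = 40×6 = 240°
Difference = |20.0 - 240| = 220.0°
Since > 180°: 360 - 220.0 = 140.0°


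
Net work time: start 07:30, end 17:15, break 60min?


8h 45m (525 minutes)

Total time = (17×60+15) - (7×60+30)
= 1035 - 450 = 585 min
Minus break: 585 - 60 = 525 min
= 8h 45m


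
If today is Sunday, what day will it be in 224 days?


Start: Sunday (index 6)
(6 + 224) mod 7
= 230 mod 7
= 6
Index 6 → Sunday

Sunday


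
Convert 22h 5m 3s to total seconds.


79503 seconds

Hours: 22 × 3600 = 79200
Minutes: 5 × 60 = 300
Seconds: 3
Total = 79200 + 300 + 3 = 79503


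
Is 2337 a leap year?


No

Rules: divisible by 4 AND (not by 100 OR by 400)
2337 ÷ 4 = 584 remainder 1 → not divisible by 4
Not divisible by 4 → not a leap year


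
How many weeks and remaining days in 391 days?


Weeks: 391 ÷ 7 = 55 remainder 6

55 weeks 6 days


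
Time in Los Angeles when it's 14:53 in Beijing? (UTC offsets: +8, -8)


Time difference = UTC-8 - UTC+8 = -16 hours
New hour = (14 -16) mod 24
= -2 mod 24 = 22
Minutes unchanged → 22:53; -2 < 0 → previous day

22:53 (previous day)


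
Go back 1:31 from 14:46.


13:15

Start: 886 minutes from midnight
Subtract: 91 minutes
Remaining: 886 - 91 = 795
Hours: 13, Minutes: 15


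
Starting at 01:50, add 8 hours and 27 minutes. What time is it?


Start: 110 minutes from midnight
Add: 507 minutes
Total: 617 minutes
Hours: 617 ÷ 60 = 10 remainder 17

10:17


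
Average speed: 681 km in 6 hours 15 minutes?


Distance: 681 km
Time: 6h 15m = 375 min = 375/60 = 25/4 hours
Speed = 681 ÷ (25/4) = 681 × 4 / 25 = 2724/25 ≈ 109.0 km/h

109.0 km/h


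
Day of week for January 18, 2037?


Zeller's congruence:
q=18, m=13, k=36, j=20
h = (18 + ⌊13×14/5⌋ + 36 + ⌊36/4⌋ + ⌊20/4⌋ - 2×20) mod 7
= (18 + 36 + 36 + 9 + 5 - 40) mod 7
= 64 mod 7 = 1
h=1 → Sunday

Sunday


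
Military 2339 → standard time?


Hour: 23
23 - 12 = 11 → PM

11:39 PM


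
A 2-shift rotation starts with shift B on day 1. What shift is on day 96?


Shifts: A, B
Start: B (index 1)
Day 96: (1 + 96 - 1) mod 2
= 96 mod 2
= 0
Index 0 → shift A

Shift A


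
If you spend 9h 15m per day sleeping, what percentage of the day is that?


38.5%

Time: 555 minutes
Day: 1440 minutes
Percentage = (555/1440) × 100 ≈ 38.5%


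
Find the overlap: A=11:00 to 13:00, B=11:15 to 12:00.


Meeting A: 660-780 (in minutes from midnight)
Meeting B: 675-720
Overlap start = max(660, 675) = 675
Overlap end = min(780, 720) = 720
Overlap = max(0, 720 - 675) = 45 min

45 minutes


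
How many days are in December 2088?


Month: December (month 12)
December has 31 days

31 days


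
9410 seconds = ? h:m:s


Hours: 9410 ÷ 3600 = 2 remainder 2210
Minutes: 2210 ÷ 60 = 36 remainder 50
Seconds: 50

2h 36m 50s


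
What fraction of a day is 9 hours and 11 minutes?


0.3826 (38.26%)

Total minutes: 9×60 + 11 = 551
Day = 24×60 = 1440 minutes
Fraction = 551/1440 ≈ 0.3826
As a percentage: 551/1440 × 100 ≈ 38.26%


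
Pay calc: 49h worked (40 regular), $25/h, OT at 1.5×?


$1337.50

Regular: 40h × $25 = $1000.00
Overtime: 49 - 40 = 9h
OT pay: 9h × $25 × 1.5 = $337.50
Total = $1000.00 + $337.50 = $1337.50


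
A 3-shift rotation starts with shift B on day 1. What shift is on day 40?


Shifts: A, B, C
Start: B (index 1)
Day 40: (1 + 40 - 1) mod 3
= 40 mod 3
= 1
Index 1 → shift B

Shift B


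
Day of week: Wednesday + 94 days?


Start: Wednesday (index 2)
(2 + 94) mod 7
= 96 mod 7
= 5
Index 5 → Saturday

Saturday


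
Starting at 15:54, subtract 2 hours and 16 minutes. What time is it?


13:38

Start: 954 minutes from midnight
Subtract: 136 minutes
Remaining: 954 - 136 = 818
Hours: 13, Minutes: 38


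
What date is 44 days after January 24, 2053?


Start: January 24, 2053
Add 44 days
January 24 → February 1: 31 - 24 + 1 = 8 days (44 - 8 = 36 left)
February 1 → March 1: 28 - 1 + 1 = 28 days (36 - 28 = 8 left)
March 1 + 8 = March 9, 2053

March 9, 2053


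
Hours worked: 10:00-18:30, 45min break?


Total time = (18×60+30) - (10×60+0)
= 1110 - 600 = 510 min
Minus break: 510 - 45 = 465 min
= 7h 45m

7h 45m (465 minutes)


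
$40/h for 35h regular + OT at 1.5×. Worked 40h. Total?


$1700.00

Regular: 35h × $40 = $1400.00
Overtime: 40 - 35 = 5h
OT pay: 5h × $40 × 1.5 = $300.00
Total = $1400.00 + $300.00 = $1700.00


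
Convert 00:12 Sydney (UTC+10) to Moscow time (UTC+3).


Time difference = UTC+3 - UTC+10 = -7 hours
New hour = (0 -7) mod 24
= -7 mod 24 = 17
Minutes unchanged → 17:12; -7 < 0 → previous day

17:12 (previous day)


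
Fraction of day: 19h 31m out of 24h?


0.8132 (81.32%)

Total minutes: 19×60 + 31 = 1171
Day = 24×60 = 1440 minutes
Fraction = 1171/1440 ≈ 0.8132
As a percentage: 1171/1440 × 100 ≈ 81.32%
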